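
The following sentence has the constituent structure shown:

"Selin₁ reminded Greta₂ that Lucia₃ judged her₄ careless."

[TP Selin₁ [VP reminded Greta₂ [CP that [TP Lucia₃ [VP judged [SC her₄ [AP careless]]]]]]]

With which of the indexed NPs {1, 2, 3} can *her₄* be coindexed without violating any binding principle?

{1, 2}

*her* is a pronoun, so Principle B applies: it must be free in its binding domain.
Binding domain of *her₄*: the embedded TP, whose subject is Lucia₃.
*Selin₁* c-commands the pronoun but from outside its binding domain, and is not c-commanded by it → coindexation permitted.
*Greta₂* c-commands the pronoun but from outside its binding domain, and is not c-commanded by it → coindexation permitted.
*Lucia₃* c-commands the pronoun within its binding domain → coindexation would violate Principle B.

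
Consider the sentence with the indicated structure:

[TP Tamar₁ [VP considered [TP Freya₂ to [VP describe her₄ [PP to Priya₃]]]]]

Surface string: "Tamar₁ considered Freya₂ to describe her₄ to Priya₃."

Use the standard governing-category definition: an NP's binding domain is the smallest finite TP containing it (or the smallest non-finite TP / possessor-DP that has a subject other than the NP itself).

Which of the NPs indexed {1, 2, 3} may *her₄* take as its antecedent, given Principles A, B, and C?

{1}

*her* is a pronoun, so Principle B applies: it must be free in its binding domain.
Binding domain of *her₄*: the embedded TP, whose subject is Freya₂.
*Tamar₁* c-commands the pronoun but from outside its binding domain, and is not c-commanded by it → coindexation permitted.
*Freya₂* c-commands the pronoun within its binding domain → coindexation would violate Principle B.
*Priya₃*: the pronoun c-commands this R-expression → coindexation would violate Principle C on *Priya₃*.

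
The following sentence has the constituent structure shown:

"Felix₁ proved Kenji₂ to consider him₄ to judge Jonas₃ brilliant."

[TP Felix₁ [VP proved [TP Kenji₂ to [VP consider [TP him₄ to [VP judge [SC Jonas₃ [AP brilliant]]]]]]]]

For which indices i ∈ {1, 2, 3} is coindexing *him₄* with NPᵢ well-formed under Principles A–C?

*him* is a pronoun, so Principle B applies: it must be free in its binding domain.
Binding domain of *him₄*: the embedded TP, whose subject is Kenji₂.
*Felix₁* c-commands the pronoun but from outside its binding domain, and is not c-commanded by it → coindexation permitted.
*Kenji₂* c-commands the pronoun within its binding domain → coindexation would violate Principle B.
*Jonas₃*: the pronoun c-commands this R-expression → coindexation would violate Principle C on *Jonas₃*.

{1}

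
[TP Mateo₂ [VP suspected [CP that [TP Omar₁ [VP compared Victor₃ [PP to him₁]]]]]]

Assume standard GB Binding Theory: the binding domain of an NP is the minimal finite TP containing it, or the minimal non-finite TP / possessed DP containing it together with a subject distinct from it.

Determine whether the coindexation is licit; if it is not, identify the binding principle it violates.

The two coindexed NPs are *Omar₁* and *him₁*.
*him₁* is a pronoun. Its binding domain is the embedded TP, whose subject is Omar₁.
*Omar₁* c-commands it within that domain and carries the same index.
The pronoun is locally bound → Principle B violation.

Principle B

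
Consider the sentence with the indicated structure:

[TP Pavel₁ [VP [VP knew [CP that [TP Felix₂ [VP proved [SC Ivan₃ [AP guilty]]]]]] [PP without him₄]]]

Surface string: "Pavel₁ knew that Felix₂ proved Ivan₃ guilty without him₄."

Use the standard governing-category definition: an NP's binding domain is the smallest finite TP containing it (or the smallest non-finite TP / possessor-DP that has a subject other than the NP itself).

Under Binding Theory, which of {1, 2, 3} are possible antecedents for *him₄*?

*him* is a pronoun, so Principle B applies: it must be free in its binding domain.
Binding domain of *him₄*: the matrix TP, whose subject is Pavel₁.
*Pavel₁* c-commands the pronoun within its binding domain → coindexation would violate Principle B.
*Felix₂* and the pronoun do not c-command one another → neither Principle B nor Principle C is at stake; coindexation permitted.
*Ivan₃* and the pronoun do not c-command one another → neither Principle B nor Principle C is at stake; coindexation permitted.

{2, 3}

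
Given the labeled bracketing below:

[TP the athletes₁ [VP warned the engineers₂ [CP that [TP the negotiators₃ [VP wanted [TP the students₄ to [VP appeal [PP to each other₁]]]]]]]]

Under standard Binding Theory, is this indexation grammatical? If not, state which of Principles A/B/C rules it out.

The two coindexed NPs are *the athletes₁* and *each other₁*.
*each other₁* is an anaphor. Principle A requires it to be bound within its binding domain — the embedded TP, whose subject is the students₄.
Within that domain it is c-commanded by *the students₄*, which does not share its index.
*the athletes₁* does c-command the anaphor, but from outside its binding domain.
The anaphor is unbound in its domain → Principle A violation.

Principle A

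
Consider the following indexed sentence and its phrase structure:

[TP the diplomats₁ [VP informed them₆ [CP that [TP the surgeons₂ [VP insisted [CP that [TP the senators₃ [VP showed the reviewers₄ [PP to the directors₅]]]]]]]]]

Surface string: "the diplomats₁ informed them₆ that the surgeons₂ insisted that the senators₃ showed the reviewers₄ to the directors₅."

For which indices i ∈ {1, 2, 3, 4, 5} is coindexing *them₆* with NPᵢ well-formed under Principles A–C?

*them* is a pronoun, so Principle B applies: it must be free in its binding domain.
Binding domain of *them₆*: the matrix TP, whose subject is the diplomats₁.
*the diplomats₁* c-commands the pronoun within its binding domain → coindexation would violate Principle B.
*the surgeons₂*: the pronoun c-commands this R-expression → coindexation would violate Principle C on *the surgeons₂*.
*the senators₃*: the pronoun c-commands this R-expression → coindexation would violate Principle C on *the senators₃*.
*the reviewers₄*: the pronoun c-commands this R-expression → coindexation would violate Principle C on *the reviewers₄*.
*the directors₅*: the pronoun c-commands this R-expression → coindexation would violate Principle C on *the directors₅*.

none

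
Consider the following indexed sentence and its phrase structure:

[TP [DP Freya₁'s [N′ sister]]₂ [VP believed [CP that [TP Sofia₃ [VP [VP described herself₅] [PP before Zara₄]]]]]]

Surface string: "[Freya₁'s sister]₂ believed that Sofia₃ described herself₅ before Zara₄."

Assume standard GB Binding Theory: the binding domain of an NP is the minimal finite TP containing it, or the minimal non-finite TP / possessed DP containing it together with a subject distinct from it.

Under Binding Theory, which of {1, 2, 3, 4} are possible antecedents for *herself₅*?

{3}

*herself* is an anaphor, so Principle A applies: it must be bound in its binding domain.
Binding domain of *herself₅*: the embedded TP, whose subject is Sofia₃.
*Freya₁* does not c-command the anaphor → cannot bind it.
*[Freya₁'s sister]₂* c-commands the anaphor but is outside its binding domain → cannot satisfy Principle A.
*Sofia₃* c-commands the anaphor within its binding domain → licit binder.
*Zara₄* does not c-command the anaphor → cannot bind it.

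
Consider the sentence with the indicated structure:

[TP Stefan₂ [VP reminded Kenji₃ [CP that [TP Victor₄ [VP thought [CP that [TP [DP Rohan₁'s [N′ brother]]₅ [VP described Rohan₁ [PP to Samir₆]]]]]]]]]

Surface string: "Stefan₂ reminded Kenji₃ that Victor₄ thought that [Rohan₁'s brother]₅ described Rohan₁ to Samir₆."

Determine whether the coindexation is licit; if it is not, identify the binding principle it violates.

The two coindexed NPs are *Rohan₁* and *Rohan₁*.
*Rohan₁* is an R-expression; no coindexed NP c-commands it, so Principle C holds.
*Rohan₁* is an R-expression; *Rohan₁* does not c-command it, and no other NP shares its index, so Principle C is satisfied.
All principles are respected.

grammatical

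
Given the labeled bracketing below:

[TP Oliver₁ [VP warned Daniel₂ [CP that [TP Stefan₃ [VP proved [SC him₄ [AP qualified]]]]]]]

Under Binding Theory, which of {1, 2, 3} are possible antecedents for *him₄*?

*him* is a pronoun, so Principle B applies: it must be free in its binding domain.
Binding domain of *him₄*: the embedded TP, whose subject is Stefan₃.
*Oliver₁* c-commands the pronoun but from outside its binding domain, and is not c-commanded by it → coindexation permitted.
*Daniel₂* c-commands the pronoun but from outside its binding domain, and is not c-commanded by it → coindexation permitted.
*Stefan₃* c-commands the pronoun within its binding domain → coindexation would violate Principle B.

{1, 2}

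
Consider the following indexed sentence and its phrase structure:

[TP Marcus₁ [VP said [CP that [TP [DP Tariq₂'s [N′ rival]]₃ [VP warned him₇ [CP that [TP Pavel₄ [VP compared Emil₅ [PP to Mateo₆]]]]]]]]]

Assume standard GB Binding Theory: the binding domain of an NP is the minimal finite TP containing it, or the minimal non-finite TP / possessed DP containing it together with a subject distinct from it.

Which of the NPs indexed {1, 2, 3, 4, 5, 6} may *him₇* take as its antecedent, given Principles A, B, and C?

{1, 2}

*him* is a pronoun, so Principle B applies: it must be free in its binding domain.
Binding domain of *him₇*: the embedded TP, whose subject is [Tariq₂'s rival]₃.
*Marcus₁* c-commands the pronoun but from outside its binding domain, and is not c-commanded by it → coindexation permitted.
*Tariq₂* and the pronoun do not c-command one another → neither Principle B nor Principle C is at stake; coindexation permitted.
*[Tariq₂'s rival]₃* c-commands the pronoun within its binding domain → coindexation would violate Principle B.
*Pavel₄*: the pronoun c-commands this R-expression → coindexation would violate Principle C on *Pavel₄*.
*Emil₅*: the pronoun c-commands this R-expression → coindexation would violate Principle C on *Emil₅*.
*Mateo₆*: the pronoun c-commands this R-expression → coindexation would violate Principle C on *Mateo₆*.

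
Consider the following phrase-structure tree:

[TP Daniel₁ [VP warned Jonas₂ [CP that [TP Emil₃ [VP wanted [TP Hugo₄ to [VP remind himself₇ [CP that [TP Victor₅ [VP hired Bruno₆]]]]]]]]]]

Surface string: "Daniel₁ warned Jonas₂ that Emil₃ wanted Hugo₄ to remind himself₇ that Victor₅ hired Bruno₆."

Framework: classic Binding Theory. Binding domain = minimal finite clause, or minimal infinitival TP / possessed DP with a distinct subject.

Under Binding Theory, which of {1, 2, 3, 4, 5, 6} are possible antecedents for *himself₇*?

*himself* is an anaphor, so Principle A applies: it must be bound in its binding domain.
Binding domain of *himself₇*: the embedded TP, whose subject is Hugo₄.
*Daniel₁* c-commands the anaphor but is outside its binding domain → cannot satisfy Principle A.
*Jonas₂* c-commands the anaphor but is outside its binding domain → cannot satisfy Principle A.
*Emil₃* c-commands the anaphor but is outside its binding domain → cannot satisfy Principle A.
*Hugo₄* c-commands the anaphor within its binding domain → licit binder.
*Victor₅* does not c-command the anaphor → cannot bind it.
*Bruno₆* does not c-command the anaphor → cannot bind it.

{4}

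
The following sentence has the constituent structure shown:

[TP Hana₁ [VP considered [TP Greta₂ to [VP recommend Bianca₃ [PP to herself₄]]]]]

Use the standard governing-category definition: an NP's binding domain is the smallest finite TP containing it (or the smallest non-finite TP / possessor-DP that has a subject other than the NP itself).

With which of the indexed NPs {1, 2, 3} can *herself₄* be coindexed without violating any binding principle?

*herself* is an anaphor, so Principle A applies: it must be bound in its binding domain.
Binding domain of *herself₄*: the embedded TP, whose subject is Greta₂.
*Hana₁* c-commands the anaphor but is outside its binding domain → cannot satisfy Principle A.
*Greta₂* c-commands the anaphor within its binding domain → licit binder.
*Bianca₃* c-commands the anaphor within its binding domain → licit binder.

{2, 3}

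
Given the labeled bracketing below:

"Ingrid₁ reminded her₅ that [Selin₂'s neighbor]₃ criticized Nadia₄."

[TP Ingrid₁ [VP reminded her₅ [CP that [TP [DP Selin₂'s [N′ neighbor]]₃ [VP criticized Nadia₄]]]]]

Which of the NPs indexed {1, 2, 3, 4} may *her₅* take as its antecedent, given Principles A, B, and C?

none

*her* is a pronoun, so Principle B applies: it must be free in its binding domain.
Binding domain of *her₅*: the matrix TP, whose subject is Ingrid₁.
*Ingrid₁* c-commands the pronoun within its binding domain → coindexation would violate Principle B.
*Selin₂*: the pronoun c-commands this R-expression → coindexation would violate Principle C on *Selin₂*.
*[Selin₂'s neighbor]₃*: the pronoun c-commands this R-expression → coindexation would violate Principle C on *[Selin₂'s neighbor]₃*.
*Nadia₄*: the pronoun c-commands this R-expression → coindexation would violate Principle C on *Nadia₄*.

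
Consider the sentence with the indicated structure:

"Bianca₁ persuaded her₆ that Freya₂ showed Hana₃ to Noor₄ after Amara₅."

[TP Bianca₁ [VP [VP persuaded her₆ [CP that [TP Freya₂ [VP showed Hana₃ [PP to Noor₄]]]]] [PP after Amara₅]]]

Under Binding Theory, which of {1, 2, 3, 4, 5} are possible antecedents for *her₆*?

{5}

*her* is a pronoun, so Principle B applies: it must be free in its binding domain.
Binding domain of *her₆*: the matrix TP, whose subject is Bianca₁.
*Bianca₁* c-commands the pronoun within its binding domain → coindexation would violate Principle B.
*Freya₂*: the pronoun c-commands this R-expression → coindexation would violate Principle C on *Freya₂*.
*Hana₃*: the pronoun c-commands this R-expression → coindexation would violate Principle C on *Hana₃*.
*Noor₄*: the pronoun c-commands this R-expression → coindexation would violate Principle C on *Noor₄*.
*Amara₅* and the pronoun do not c-command one another → neither Principle B nor Principle C is at stake; coindexation permitted.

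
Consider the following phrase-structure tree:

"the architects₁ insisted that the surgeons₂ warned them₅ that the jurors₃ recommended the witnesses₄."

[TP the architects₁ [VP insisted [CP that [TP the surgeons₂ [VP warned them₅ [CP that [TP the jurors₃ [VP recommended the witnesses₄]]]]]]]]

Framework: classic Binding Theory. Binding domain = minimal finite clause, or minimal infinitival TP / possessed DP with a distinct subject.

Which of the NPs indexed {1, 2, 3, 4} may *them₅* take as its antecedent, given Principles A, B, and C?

*them* is a pronoun, so Principle B applies: it must be free in its binding domain.
Binding domain of *them₅*: the embedded TP, whose subject is the surgeons₂.
*the architects₁* c-commands the pronoun but from outside its binding domain, and is not c-commanded by it → coindexation permitted.
*the surgeons₂* c-commands the pronoun within its binding domain → coindexation would violate Principle B.
*the jurors₃*: the pronoun c-commands this R-expression → coindexation would violate Principle C on *the jurors₃*.
*the witnesses₄*: the pronoun c-commands this R-expression → coindexation would violate Principle C on *the witnesses₄*.

{1}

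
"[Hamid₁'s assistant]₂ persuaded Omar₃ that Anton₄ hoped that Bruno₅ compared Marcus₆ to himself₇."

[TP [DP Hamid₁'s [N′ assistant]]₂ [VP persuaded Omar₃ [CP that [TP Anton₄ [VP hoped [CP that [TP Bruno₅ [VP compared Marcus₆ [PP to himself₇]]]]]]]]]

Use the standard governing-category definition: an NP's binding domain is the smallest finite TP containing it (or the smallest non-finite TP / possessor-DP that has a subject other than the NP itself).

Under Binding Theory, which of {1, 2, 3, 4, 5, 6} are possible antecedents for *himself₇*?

{5, 6}

*himself* is an anaphor, so Principle A applies: it must be bound in its binding domain.
Binding domain of *himself₇*: the embedded TP, whose subject is Bruno₅.
*Hamid₁* does not c-command the anaphor → cannot bind it.
*[Hamid₁'s assistant]₂* c-commands the anaphor but is outside its binding domain → cannot satisfy Principle A.
*Omar₃* c-commands the anaphor but is outside its binding domain → cannot satisfy Principle A.
*Anton₄* c-commands the anaphor but is outside its binding domain → cannot satisfy Principle A.
*Bruno₅* c-commands the anaphor within its binding domain → licit binder.
*Marcus₆* c-commands the anaphor within its binding domain → licit binder.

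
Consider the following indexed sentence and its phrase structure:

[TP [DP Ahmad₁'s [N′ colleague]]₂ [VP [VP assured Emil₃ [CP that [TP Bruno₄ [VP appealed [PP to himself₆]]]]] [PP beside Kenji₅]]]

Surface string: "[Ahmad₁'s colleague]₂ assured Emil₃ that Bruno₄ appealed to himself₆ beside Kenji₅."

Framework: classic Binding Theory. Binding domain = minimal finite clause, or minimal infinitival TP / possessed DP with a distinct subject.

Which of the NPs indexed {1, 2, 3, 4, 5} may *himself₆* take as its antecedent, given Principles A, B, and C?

{4}

*himself* is an anaphor, so Principle A applies: it must be bound in its binding domain.
Binding domain of *himself₆*: the embedded TP, whose subject is Bruno₄.
*Ahmad₁* does not c-command the anaphor → cannot bind it.
*[Ahmad₁'s colleague]₂* c-commands the anaphor but is outside its binding domain → cannot satisfy Principle A.
*Emil₃* c-commands the anaphor but is outside its binding domain → cannot satisfy Principle A.
*Bruno₄* c-commands the anaphor within its binding domain → licit binder.
*Kenji₅* does not c-command the anaphor → cannot bind it.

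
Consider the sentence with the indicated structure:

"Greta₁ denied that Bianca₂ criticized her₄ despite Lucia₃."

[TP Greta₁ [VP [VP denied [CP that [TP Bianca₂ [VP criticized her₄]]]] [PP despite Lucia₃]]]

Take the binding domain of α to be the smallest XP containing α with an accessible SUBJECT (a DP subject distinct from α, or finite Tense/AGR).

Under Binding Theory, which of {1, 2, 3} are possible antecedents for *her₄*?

{1, 3}

*her* is a pronoun, so Principle B applies: it must be free in its binding domain.
Binding domain of *her₄*: the embedded TP, whose subject is Bianca₂.
*Greta₁* c-commands the pronoun but from outside its binding domain, and is not c-commanded by it → coindexation permitted.
*Bianca₂* c-commands the pronoun within its binding domain → coindexation would violate Principle B.
*Lucia₃* and the pronoun do not c-command one another → neither Principle B nor Principle C is at stake; coindexation permitted.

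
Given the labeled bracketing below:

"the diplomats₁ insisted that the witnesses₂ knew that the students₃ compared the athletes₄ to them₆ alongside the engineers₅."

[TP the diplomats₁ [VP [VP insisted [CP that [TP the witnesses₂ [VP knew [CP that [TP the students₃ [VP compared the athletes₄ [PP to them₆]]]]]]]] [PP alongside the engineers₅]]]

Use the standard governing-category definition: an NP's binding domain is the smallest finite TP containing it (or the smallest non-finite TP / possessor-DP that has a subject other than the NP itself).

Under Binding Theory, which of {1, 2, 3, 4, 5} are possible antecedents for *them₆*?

*them* is a pronoun, so Principle B applies: it must be free in its binding domain.
Binding domain of *them₆*: the embedded TP, whose subject is the students₃.
*the diplomats₁* c-commands the pronoun but from outside its binding domain, and is not c-commanded by it → coindexation permitted.
*the witnesses₂* c-commands the pronoun but from outside its binding domain, and is not c-commanded by it → coindexation permitted.
*the students₃* c-commands the pronoun within its binding domain → coindexation would violate Principle B.
*the athletes₄* c-commands the pronoun within its binding domain → coindexation would violate Principle B.
*the engineers₅* and the pronoun do not c-command one another → neither Principle B nor Principle C is at stake; coindexation permitted.

{1, 2, 5}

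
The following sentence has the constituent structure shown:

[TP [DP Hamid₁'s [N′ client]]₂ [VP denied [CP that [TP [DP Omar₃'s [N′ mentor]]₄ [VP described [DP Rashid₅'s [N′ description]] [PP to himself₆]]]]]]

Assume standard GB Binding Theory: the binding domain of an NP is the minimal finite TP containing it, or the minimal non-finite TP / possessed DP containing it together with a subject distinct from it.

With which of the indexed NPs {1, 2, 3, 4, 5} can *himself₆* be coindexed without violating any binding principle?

{4}

*himself* is an anaphor, so Principle A applies: it must be bound in its binding domain.
Binding domain of *himself₆*: the embedded TP, whose subject is [Omar₃'s mentor]₄.
*Hamid₁* does not c-command the anaphor → cannot bind it.
*[Hamid₁'s client]₂* c-commands the anaphor but is outside its binding domain → cannot satisfy Principle A.
*Omar₃* does not c-command the anaphor → cannot bind it.
*[Omar₃'s mentor]₄* c-commands the anaphor within its binding domain → licit binder.
*Rashid₅* does not c-command the anaphor → cannot bind it.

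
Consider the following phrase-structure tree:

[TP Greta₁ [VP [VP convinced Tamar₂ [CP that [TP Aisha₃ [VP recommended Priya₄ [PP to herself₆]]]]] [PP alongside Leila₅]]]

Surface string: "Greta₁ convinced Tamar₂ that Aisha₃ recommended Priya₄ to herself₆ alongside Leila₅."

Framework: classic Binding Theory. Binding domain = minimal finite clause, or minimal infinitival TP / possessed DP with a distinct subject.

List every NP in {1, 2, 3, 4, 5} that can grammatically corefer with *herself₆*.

*herself* is an anaphor, so Principle A applies: it must be bound in its binding domain.
Binding domain of *herself₆*: the embedded TP, whose subject is Aisha₃.
*Greta₁* c-commands the anaphor but is outside its binding domain → cannot satisfy Principle A.
*Tamar₂* c-commands the anaphor but is outside its binding domain → cannot satisfy Principle A.
*Aisha₃* c-commands the anaphor within its binding domain → licit binder.
*Priya₄* c-commands the anaphor within its binding domain → licit binder.
*Leila₅* does not c-command the anaphor → cannot bind it.

{3, 4}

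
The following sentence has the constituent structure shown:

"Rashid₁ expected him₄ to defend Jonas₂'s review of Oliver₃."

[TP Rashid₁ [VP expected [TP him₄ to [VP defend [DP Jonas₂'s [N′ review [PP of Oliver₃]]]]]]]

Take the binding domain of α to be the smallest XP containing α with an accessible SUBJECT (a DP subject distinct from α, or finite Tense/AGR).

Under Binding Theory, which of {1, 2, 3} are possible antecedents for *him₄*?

none

*him* is a pronoun, so Principle B applies: it must be free in its binding domain.
Binding domain of *him₄*: the matrix TP, whose subject is Rashid₁.
*Rashid₁* c-commands the pronoun within its binding domain → coindexation would violate Principle B.
*Jonas₂*: the pronoun c-commands this R-expression → coindexation would violate Principle C on *Jonas₂*.
*Oliver₃*: the pronoun c-commands this R-expression → coindexation would violate Principle C on *Oliver₃*.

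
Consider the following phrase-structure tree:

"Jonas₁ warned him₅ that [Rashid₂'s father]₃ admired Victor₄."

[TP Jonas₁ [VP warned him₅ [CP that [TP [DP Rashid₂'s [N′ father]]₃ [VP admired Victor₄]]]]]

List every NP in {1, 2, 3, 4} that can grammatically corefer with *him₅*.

*him* is a pronoun, so Principle B applies: it must be free in its binding domain.
Binding domain of *him₅*: the matrix TP, whose subject is Jonas₁.
*Jonas₁* c-commands the pronoun within its binding domain → coindexation would violate Principle B.
*Rashid₂*: the pronoun c-commands this R-expression → coindexation would violate Principle C on *Rashid₂*.
*[Rashid₂'s father]₃*: the pronoun c-commands this R-expression → coindexation would violate Principle C on *[Rashid₂'s father]₃*.
*Victor₄*: the pronoun c-commands this R-expression → coindexation would violate Principle C on *Victor₄*.

none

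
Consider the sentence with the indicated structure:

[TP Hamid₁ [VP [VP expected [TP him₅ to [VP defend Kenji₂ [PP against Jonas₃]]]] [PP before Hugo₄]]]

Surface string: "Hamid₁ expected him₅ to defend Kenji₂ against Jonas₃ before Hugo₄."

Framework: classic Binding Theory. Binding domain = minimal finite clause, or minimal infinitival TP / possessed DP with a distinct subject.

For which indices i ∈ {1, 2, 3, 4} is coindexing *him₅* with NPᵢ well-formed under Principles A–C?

*him* is a pronoun, so Principle B applies: it must be free in its binding domain.
Binding domain of *him₅*: the matrix TP, whose subject is Hamid₁.
*Hamid₁* c-commands the pronoun within its binding domain → coindexation would violate Principle B.
*Kenji₂*: the pronoun c-commands this R-expression → coindexation would violate Principle C on *Kenji₂*.
*Jonas₃*: the pronoun c-commands this R-expression → coindexation would violate Principle C on *Jonas₃*.
*Hugo₄* and the pronoun do not c-command one another → neither Principle B nor Principle C is at stake; coindexation permitted.

{4}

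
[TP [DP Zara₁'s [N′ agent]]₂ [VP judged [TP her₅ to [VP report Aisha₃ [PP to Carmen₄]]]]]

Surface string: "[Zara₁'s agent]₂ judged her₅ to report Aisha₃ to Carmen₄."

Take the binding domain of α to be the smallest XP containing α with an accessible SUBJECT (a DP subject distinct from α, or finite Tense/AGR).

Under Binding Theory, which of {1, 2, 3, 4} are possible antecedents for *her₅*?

{1}

*her* is a pronoun, so Principle B applies: it must be free in its binding domain.
Binding domain of *her₅*: the matrix TP, whose subject is [Zara₁'s agent]₂.
*Zara₁* and the pronoun do not c-command one another → neither Principle B nor Principle C is at stake; coindexation permitted.
*[Zara₁'s agent]₂* c-commands the pronoun within its binding domain → coindexation would violate Principle B.
*Aisha₃*: the pronoun c-commands this R-expression → coindexation would violate Principle C on *Aisha₃*.
*Carmen₄*: the pronoun c-commands this R-expression → coindexation would violate Principle C on *Carmen₄*.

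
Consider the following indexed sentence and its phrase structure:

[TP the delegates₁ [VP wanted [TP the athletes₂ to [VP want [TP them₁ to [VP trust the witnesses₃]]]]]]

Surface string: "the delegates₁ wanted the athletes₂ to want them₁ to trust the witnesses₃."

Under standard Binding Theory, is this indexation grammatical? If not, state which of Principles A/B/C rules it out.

The two coindexed NPs are *the delegates₁* and *them₁*.
*them₁* is a pronoun; its binding domain is the embedded TP, whose subject is the athletes₂. Within that domain it is c-commanded only by *the athletes₂*, which carries a different index — the pronoun is free locally, so Principle B holds.
*the delegates₁* is an R-expression; *them₁* does not c-command it, and no other NP shares its index, so Principle C is satisfied.
All principles are respected.

grammatical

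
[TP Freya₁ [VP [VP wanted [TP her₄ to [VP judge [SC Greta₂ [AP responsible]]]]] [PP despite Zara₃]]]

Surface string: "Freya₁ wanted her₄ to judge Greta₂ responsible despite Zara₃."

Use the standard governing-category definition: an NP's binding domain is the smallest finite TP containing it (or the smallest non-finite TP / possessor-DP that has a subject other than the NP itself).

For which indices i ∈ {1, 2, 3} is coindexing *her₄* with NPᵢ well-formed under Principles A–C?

{3}

*her* is a pronoun, so Principle B applies: it must be free in its binding domain.
Binding domain of *her₄*: the matrix TP, whose subject is Freya₁.
*Freya₁* c-commands the pronoun within its binding domain → coindexation would violate Principle B.
*Greta₂*: the pronoun c-commands this R-expression → coindexation would violate Principle C on *Greta₂*.
*Zara₃* and the pronoun do not c-command one another → neither Principle B nor Principle C is at stake; coindexation permitted.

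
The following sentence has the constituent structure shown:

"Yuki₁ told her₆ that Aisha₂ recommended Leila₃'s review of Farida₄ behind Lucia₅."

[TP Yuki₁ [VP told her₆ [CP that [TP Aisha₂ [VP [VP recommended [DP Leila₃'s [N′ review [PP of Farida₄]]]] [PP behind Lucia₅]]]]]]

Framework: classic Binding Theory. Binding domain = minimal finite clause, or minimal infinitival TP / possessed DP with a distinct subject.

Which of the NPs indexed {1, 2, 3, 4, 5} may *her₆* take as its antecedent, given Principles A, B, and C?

none

*her* is a pronoun, so Principle B applies: it must be free in its binding domain.
Binding domain of *her₆*: the matrix TP, whose subject is Yuki₁.
*Yuki₁* c-commands the pronoun within its binding domain → coindexation would violate Principle B.
*Aisha₂*: the pronoun c-commands this R-expression → coindexation would violate Principle C on *Aisha₂*.
*Leila₃*: the pronoun c-commands this R-expression → coindexation would violate Principle C on *Leila₃*.
*Farida₄*: the pronoun c-commands this R-expression → coindexation would violate Principle C on *Farida₄*.
*Lucia₅*: the pronoun c-commands this R-expression → coindexation would violate Principle C on *Lucia₅*.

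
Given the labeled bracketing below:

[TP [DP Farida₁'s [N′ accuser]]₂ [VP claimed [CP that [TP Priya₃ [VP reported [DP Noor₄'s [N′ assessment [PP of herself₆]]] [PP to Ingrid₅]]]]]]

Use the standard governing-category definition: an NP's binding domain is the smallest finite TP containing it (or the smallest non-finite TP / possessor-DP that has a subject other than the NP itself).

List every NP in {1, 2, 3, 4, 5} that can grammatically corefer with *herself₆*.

{4}

*herself* is an anaphor, so Principle A applies: it must be bound in its binding domain.
Binding domain of *herself₆*: the possessed DP, whose subject is Noor₄.
*Farida₁* does not c-command the anaphor → cannot bind it.
*[Farida₁'s accuser]₂* c-commands the anaphor but is outside its binding domain → cannot satisfy Principle A.
*Priya₃* c-commands the anaphor but is outside its binding domain → cannot satisfy Principle A.
*Noor₄* c-commands the anaphor within its binding domain → licit binder.
*Ingrid₅* does not c-command the anaphor → cannot bind it.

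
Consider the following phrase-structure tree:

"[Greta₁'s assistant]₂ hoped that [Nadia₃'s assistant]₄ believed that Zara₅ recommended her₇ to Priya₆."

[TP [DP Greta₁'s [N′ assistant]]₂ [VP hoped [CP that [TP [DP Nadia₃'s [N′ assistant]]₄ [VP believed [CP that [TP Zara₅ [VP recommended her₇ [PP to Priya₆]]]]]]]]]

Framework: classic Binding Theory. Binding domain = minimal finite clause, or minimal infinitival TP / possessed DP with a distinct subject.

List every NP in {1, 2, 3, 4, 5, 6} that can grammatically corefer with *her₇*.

*her* is a pronoun, so Principle B applies: it must be free in its binding domain.
Binding domain of *her₇*: the embedded TP, whose subject is Zara₅.
*Greta₁* and the pronoun do not c-command one another → neither Principle B nor Principle C is at stake; coindexation permitted.
*[Greta₁'s assistant]₂* c-commands the pronoun but from outside its binding domain, and is not c-commanded by it → coindexation permitted.
*Nadia₃* and the pronoun do not c-command one another → neither Principle B nor Principle C is at stake; coindexation permitted.
*[Nadia₃'s assistant]₄* c-commands the pronoun but from outside its binding domain, and is not c-commanded by it → coindexation permitted.
*Zara₅* c-commands the pronoun within its binding domain → coindexation would violate Principle B.
*Priya₆*: the pronoun c-commands this R-expression → coindexation would violate Principle C on *Priya₆*.

{1, 2, 3, 4}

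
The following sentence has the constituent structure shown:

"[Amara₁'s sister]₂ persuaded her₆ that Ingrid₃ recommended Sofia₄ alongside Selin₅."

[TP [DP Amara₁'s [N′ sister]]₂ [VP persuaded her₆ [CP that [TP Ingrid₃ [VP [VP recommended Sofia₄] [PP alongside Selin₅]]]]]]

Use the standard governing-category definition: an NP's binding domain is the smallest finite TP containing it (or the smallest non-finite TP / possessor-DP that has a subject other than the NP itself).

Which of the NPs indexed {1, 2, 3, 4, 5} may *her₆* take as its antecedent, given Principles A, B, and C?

{1}

*her* is a pronoun, so Principle B applies: it must be free in its binding domain.
Binding domain of *her₆*: the matrix TP, whose subject is [Amara₁'s sister]₂.
*Amara₁* and the pronoun do not c-command one another → neither Principle B nor Principle C is at stake; coindexation permitted.
*[Amara₁'s sister]₂* c-commands the pronoun within its binding domain → coindexation would violate Principle B.
*Ingrid₃*: the pronoun c-commands this R-expression → coindexation would violate Principle C on *Ingrid₃*.
*Sofia₄*: the pronoun c-commands this R-expression → coindexation would violate Principle C on *Sofia₄*.
*Selin₅*: the pronoun c-commands this R-expression → coindexation would violate Principle C on *Selin₅*.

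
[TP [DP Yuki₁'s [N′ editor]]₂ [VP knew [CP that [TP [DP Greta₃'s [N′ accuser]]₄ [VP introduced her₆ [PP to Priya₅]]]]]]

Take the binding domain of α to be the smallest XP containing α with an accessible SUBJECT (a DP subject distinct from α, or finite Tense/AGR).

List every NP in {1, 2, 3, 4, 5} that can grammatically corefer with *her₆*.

{1, 2, 3}

*her* is a pronoun, so Principle B applies: it must be free in its binding domain.
Binding domain of *her₆*: the embedded TP, whose subject is [Greta₃'s accuser]₄.
*Yuki₁* and the pronoun do not c-command one another → neither Principle B nor Principle C is at stake; coindexation permitted.
*[Yuki₁'s editor]₂* c-commands the pronoun but from outside its binding domain, and is not c-commanded by it → coindexation permitted.
*Greta₃* and the pronoun do not c-command one another → neither Principle B nor Principle C is at stake; coindexation permitted.
*[Greta₃'s accuser]₄* c-commands the pronoun within its binding domain → coindexation would violate Principle B.
*Priya₅*: the pronoun c-commands this R-expression → coindexation would violate Principle C on *Priya₅*.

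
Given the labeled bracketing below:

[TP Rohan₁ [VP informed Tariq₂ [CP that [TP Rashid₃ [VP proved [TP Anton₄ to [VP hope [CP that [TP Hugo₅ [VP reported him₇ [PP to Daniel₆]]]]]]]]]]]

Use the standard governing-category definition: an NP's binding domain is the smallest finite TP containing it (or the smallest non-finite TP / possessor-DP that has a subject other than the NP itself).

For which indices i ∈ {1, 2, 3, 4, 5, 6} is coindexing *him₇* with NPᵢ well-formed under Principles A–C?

*him* is a pronoun, so Principle B applies: it must be free in its binding domain.
Binding domain of *him₇*: the embedded TP, whose subject is Hugo₅.
*Rohan₁* c-commands the pronoun but from outside its binding domain, and is not c-commanded by it → coindexation permitted.
*Tariq₂* c-commands the pronoun but from outside its binding domain, and is not c-commanded by it → coindexation permitted.
*Rashid₃* c-commands the pronoun but from outside its binding domain, and is not c-commanded by it → coindexation permitted.
*Anton₄* c-commands the pronoun but from outside its binding domain, and is not c-commanded by it → coindexation permitted.
*Hugo₅* c-commands the pronoun within its binding domain → coindexation would violate Principle B.
*Daniel₆*: the pronoun c-commands this R-expression → coindexation would violate Principle C on *Daniel₆*.

{1, 2, 3, 4}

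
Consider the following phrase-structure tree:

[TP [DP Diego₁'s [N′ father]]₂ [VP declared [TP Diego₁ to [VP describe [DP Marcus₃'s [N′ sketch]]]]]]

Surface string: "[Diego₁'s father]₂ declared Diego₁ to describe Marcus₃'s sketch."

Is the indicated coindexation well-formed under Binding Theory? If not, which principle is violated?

grammatical

The two coindexed NPs are *Diego₁* and *Diego₁*.
*Diego₁* is an R-expression; no coindexed NP c-commands it, so Principle C holds.
*Diego₁* is an R-expression; *Diego₁* does not c-command it, and no other NP shares its index, so Principle C is satisfied.
All principles are respected.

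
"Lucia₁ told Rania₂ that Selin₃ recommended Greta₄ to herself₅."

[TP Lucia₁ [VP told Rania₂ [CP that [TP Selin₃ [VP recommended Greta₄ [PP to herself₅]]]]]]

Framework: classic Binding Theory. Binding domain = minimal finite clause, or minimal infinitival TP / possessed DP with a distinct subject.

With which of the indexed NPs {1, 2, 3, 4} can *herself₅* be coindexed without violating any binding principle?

{3, 4}

*herself* is an anaphor, so Principle A applies: it must be bound in its binding domain.
Binding domain of *herself₅*: the embedded TP, whose subject is Selin₃.
*Lucia₁* c-commands the anaphor but is outside its binding domain → cannot satisfy Principle A.
*Rania₂* c-commands the anaphor but is outside its binding domain → cannot satisfy Principle A.
*Selin₃* c-commands the anaphor within its binding domain → licit binder.
*Greta₄* c-commands the anaphor within its binding domain → licit binder.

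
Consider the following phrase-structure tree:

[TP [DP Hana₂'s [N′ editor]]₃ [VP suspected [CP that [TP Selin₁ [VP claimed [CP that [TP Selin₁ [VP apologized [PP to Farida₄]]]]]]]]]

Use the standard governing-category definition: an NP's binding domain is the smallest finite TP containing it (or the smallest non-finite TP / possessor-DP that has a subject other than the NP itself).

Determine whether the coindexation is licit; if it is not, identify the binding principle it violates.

Principle C

The two coindexed NPs are *Selin₁* (the lower occurrence) and *Selin₁* (the higher occurrence).
*Selin₁* (the lower occurrence) is an R-expression. Principle C requires it to be free everywhere.
*Selin₁* (the higher occurrence) c-commands it and carries the same index.
The R-expression is bound → Principle C violation.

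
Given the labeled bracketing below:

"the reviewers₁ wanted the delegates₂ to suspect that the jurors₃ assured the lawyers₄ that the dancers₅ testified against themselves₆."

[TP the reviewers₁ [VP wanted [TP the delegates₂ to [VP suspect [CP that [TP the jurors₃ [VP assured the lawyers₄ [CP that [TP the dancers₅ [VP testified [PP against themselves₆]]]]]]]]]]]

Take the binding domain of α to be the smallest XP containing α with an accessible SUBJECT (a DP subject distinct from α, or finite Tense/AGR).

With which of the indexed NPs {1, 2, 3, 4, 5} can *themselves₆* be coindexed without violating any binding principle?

*themselves* is an anaphor, so Principle A applies: it must be bound in its binding domain.
Binding domain of *themselves₆*: the embedded TP, whose subject is the dancers₅.
*the reviewers₁* c-commands the anaphor but is outside its binding domain → cannot satisfy Principle A.
*the delegates₂* c-commands the anaphor but is outside its binding domain → cannot satisfy Principle A.
*the jurors₃* c-commands the anaphor but is outside its binding domain → cannot satisfy Principle A.
*the lawyers₄* c-commands the anaphor but is outside its binding domain → cannot satisfy Principle A.
*the dancers₅* c-commands the anaphor within its binding domain → licit binder.

{5}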